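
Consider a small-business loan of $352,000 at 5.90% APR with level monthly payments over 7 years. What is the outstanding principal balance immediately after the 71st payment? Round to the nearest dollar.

$64,392

With monthly rate i = 5.9%/12 = 0.0049167, the balance after k of n payments is P · [(1+i)^n − (1+i)^k] / [(1+i)^n − 1].
(1+0.0049167)^84 = 1.50981635 and (1+0.0049167)^71 = 1.41655515, so the balance is 352,000 × (1.50981635 − 1.41655515) / (1.50981635 − 1) = $64,391.71.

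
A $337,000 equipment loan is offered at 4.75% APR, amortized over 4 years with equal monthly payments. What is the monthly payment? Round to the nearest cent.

At 4.75% the monthly rate is 0.0039583, so the payment is 337,000 × 0.0039583 / (1 − 1.0039583^−48) = $7,722.77.

$7,722.77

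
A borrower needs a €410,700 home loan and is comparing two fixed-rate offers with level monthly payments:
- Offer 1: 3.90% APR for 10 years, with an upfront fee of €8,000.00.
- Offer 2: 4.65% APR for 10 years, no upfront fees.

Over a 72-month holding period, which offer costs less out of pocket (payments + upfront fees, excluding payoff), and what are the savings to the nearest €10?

Offer 1 by €2,620

Offer 1: monthly rate = 3.9%/12 = 0.0032500; payment = 410,700 × 0.0032500 / (1 − (1+0.0032500)^−120) = €4,138.65.
Offer 2: monthly rate = 4.65%/12 = 0.0038750; payment = 410,700 × 0.0038750 / (1 − (1+0.0038750)^−120) = €4,286.19.
Over 72 months: Offer 1 costs 72 × €4,138.65 + €8,000.00 = €305,982.80; Offer 2 costs 72 × €4,286.19 = €308,605.68.
Offer 1 is cheaper by €308,605.68 − €305,982.80 = €2,622.88.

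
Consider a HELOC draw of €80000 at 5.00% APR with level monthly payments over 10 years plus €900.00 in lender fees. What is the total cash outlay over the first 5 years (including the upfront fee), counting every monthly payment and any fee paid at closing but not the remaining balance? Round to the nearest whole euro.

At 5.00% the monthly rate is 0.0041667, so the payment is 80,000 × 0.0041667 / (1 − 1.0041667^−120) = €848.52.
Total outlay = 60 × €848.52 + €900.00 = €51,811.20.

€51,811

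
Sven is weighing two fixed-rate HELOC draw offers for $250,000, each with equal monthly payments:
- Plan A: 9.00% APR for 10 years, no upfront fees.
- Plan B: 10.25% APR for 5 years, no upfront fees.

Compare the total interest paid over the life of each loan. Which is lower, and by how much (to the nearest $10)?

Plan B by $59,470

Plan A: at 9.00% the monthly rate is 0.0075000, so the payment is 250,000 × 0.0075000 / (1 − 1.0075000^−120) = $3,166.89.
Total interest on Plan A = 120 × $3,166.89 − $250,000 = $130,026.80.
Plan B: at 10.25% the monthly rate is 0.0085417, so the payment is 250,000 × 0.0085417 / (1 − 1.0085417^−60) = $5,342.57.
Total interest on Plan B = 60 × $5,342.57 − $250,000 = $70,554.20.
Plan B is lower by $59,472.60.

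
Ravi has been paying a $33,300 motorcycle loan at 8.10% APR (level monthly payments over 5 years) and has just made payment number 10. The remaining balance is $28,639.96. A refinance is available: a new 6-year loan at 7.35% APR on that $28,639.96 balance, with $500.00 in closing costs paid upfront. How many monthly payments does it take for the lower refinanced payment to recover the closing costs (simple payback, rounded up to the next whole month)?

3 months

Current payment = 33,300 × 8.1%/12 / (1 − (1+0.0067500)^−60) = $676.80.
Refinanced payment = 28,639.96 × 0.0061250 / (1 − (1+0.0061250)^−72) = $493.11.
Monthly savings = $676.80 − $493.11 = $183.69.
Break-even = $500.00 / $183.69 = 2.72 → 3 months.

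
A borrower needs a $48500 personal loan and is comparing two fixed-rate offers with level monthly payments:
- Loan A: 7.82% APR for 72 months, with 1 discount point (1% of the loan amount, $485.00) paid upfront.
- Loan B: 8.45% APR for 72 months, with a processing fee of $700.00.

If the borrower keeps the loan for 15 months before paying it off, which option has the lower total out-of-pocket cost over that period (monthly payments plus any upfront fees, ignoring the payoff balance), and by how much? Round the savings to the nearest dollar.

Loan A by $439

Loan A: monthly rate = 7.82%/12 = 0.0065167; payment = 48,500 × 0.0065167 / (1 − (1+0.0065167)^−72) = $846.11.
Loan B: at 8.45% the monthly rate is 0.0070417, so the payment is 48,500 × 0.0070417 / (1 − 1.0070417^−72) = $861.06.
Over 15 months: Loan A costs 15 × $846.11 + $485.00 = $13,176.65; Loan B costs 15 × $861.06 + $700.00 = $13,615.90.
Loan A is cheaper by $13,615.90 − $13,176.65 = $439.25.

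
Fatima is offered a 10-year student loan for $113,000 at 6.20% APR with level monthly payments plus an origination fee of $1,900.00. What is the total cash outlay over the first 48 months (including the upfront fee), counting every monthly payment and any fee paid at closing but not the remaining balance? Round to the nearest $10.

Monthly rate = 6.2%/12 = 0.0051667; payment = 113,000 × 0.0051667 / (1 − (1+0.0051667)^−120) = $1,265.91.
Total outlay = 48 × $1,265.91 + $1,900.00 = $62,663.68.

$62,660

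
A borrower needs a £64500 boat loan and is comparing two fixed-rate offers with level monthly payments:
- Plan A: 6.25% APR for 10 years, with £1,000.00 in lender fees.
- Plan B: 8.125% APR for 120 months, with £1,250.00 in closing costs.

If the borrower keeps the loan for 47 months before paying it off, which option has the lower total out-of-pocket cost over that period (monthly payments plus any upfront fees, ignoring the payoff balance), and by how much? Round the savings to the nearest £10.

Plan A by £3,190

Plan A: monthly rate = 6.25%/12 = 0.0052083; payment = 64,500 × 0.0052083 / (1 − (1+0.0052083)^−120) = £724.21.
Plan B: at 8.125% the monthly rate is 0.0067708, so the payment is 64,500 × 0.0067708 / (1 − 1.0067708^−120) = £786.83.
Over 47 months: Plan A costs 47 × £724.21 + £1,000.00 = £35,037.87; Plan B costs 47 × £786.83 + £1,250.00 = £38,231.01.
Plan A is cheaper by £38,231.01 − £35,037.87 = £3,193.14.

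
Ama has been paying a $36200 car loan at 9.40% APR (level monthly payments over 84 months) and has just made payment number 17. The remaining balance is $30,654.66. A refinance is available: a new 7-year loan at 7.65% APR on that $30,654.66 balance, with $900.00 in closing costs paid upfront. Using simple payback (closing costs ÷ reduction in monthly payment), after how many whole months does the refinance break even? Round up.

8 months

Current payment = 36,200 × 9.4%/12 / (1 − (1+0.0078333)^−84) = $589.80.
Refinanced payment = 30,654.66 × 0.0063750 / (1 − (1+0.0063750)^−84) = $472.46.
Monthly savings = $589.80 − $472.46 = $117.34.
Break-even = $900.00 / $117.34 = 7.67 → 8 months.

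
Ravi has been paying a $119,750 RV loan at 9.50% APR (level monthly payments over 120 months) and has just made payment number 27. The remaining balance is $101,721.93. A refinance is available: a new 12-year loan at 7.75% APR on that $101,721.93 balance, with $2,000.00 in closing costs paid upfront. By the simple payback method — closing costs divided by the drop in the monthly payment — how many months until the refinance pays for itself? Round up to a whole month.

Current payment = 119,750 × 9.5%/12 / (1 − (1+0.0079167)^−120) = $1,549.54.
Refinanced payment = 101,721.93 × 0.0064583 / (1 − (1+0.0064583)^−144) = $1,087.20.
Monthly savings = $1,549.54 − $1,087.20 = $462.34.
Break-even = $2,000.00 / $462.34 = 4.33 → 5 months.

5 months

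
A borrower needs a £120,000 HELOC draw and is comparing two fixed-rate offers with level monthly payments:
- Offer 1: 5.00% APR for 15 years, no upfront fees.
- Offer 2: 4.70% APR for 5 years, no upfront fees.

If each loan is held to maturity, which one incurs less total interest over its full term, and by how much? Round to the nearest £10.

Offer 1: at 5.00% the monthly rate is 0.0041667, so the payment is 120,000 × 0.0041667 / (1 − 1.0041667^−180) = £948.95.
Total interest on Offer 1 = 180 × £948.95 − £120,000 = £50,811.00.
Offer 2: monthly rate = 4.7%/12 = 0.0039167; payment = 120,000 × 0.0039167 / (1 − (1+0.0039167)^−60) = £2,248.09.
Total interest on Offer 2 = 60 × £2,248.09 − £120,000 = £14,885.40.
Offer 2 is lower by £35,925.60.

Offer 2 by £35,930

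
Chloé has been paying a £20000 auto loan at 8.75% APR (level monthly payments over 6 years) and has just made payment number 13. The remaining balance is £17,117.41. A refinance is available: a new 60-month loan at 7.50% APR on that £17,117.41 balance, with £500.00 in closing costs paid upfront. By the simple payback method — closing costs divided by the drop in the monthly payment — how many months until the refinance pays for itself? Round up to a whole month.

34 months

Current payment = 20,000 × 8.75%/12 / (1 − (1+0.0072917)^−72) = £358.03.
Refinanced payment = 17,117.41 × 0.0062500 / (1 − (1+0.0062500)^−60) = £343.00.
Monthly savings = £358.03 − £343.00 = £15.03.
Break-even = £500.00 / £15.03 = 33.27 → 34 months.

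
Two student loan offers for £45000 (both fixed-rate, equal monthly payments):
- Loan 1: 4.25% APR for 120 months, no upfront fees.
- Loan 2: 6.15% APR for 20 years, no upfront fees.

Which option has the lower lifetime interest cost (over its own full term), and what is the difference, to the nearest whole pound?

Loan 1: at 4.25% the monthly rate is 0.0035417, so the payment is 45,000 × 0.0035417 / (1 − 1.0035417^−120) = £460.97.
Total interest on Loan 1 = 120 × £460.97 − £45,000 = £10,316.40.
Loan 2: monthly rate = 6.15%/12 = 0.0051250; payment = 45,000 × 0.0051250 / (1 − (1+0.0051250)^−240) = £326.30.
Total interest on Loan 2 = 240 × £326.30 − £45,000 = £33,312.00.
Loan 1 is lower by £22,995.60.

Loan 1 by £22,996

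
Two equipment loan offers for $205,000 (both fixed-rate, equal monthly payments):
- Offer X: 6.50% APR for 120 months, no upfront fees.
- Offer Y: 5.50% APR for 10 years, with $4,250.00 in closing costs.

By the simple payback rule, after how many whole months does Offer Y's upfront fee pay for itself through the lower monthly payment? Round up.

42 months

Offer X: monthly rate = 6.5%/12 = 0.0054167; payment = 205,000 × 0.0054167 / (1 − (1+0.0054167)^−120) = $2,327.73.
Offer Y: monthly rate = 5.5%/12 = 0.0045833; payment = 205,000 × 0.0045833 / (1 − (1+0.0045833)^−120) = $2,224.79.
Monthly savings = $2,327.73 − $2,224.79 = $102.94.
Break-even = $4,250.00 / $102.94 = 41.29 → 42 months.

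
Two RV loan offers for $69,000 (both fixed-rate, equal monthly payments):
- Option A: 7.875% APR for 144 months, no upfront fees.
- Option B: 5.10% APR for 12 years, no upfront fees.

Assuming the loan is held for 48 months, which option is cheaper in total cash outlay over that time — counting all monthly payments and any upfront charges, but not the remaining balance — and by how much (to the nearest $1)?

Option A: at 7.875% the monthly rate is 0.0065625, so the payment is 69,000 × 0.0065625 / (1 − 1.0065625^−144) = $742.17.
Option B: monthly rate = 5.1%/12 = 0.0042500; payment = 69,000 × 0.0042500 / (1 − (1+0.0042500)^−144) = $641.64.
Over 48 months: Option A costs 48 × $742.17 = $35,624.16; Option B costs 48 × $641.64 = $30,798.72.
Option B is cheaper by $35,624.16 − $30,798.72 = $4,825.44.

Option B by $4,825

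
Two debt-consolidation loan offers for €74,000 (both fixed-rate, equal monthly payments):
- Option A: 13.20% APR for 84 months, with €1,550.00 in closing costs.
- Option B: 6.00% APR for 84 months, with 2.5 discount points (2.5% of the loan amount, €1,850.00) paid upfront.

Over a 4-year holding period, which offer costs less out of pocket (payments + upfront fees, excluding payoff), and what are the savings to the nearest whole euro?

Option B by €12,815

Option A: monthly rate = 13.2%/12 = 0.0110000; payment = 74,000 × 0.0110000 / (1 − (1+0.0110000)^−84) = €1,354.26.
Option B: monthly rate = 6%/12 = 0.0050000; payment = 74,000 × 0.0050000 / (1 − (1+0.0050000)^−84) = €1,081.03.
Over 48 months: Option A costs 48 × €1,354.26 + €1,550.00 = €66,554.48; Option B costs 48 × €1,081.03 + €1,850.00 = €53,739.44.
Option B is cheaper by €66,554.48 − €53,739.44 = €12,815.04.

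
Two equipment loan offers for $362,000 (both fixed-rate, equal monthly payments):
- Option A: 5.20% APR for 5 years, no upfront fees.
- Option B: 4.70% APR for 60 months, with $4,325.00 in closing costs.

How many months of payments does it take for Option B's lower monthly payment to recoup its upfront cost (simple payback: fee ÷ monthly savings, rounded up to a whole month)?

53 months

Option A: at 5.20% the monthly rate is 0.0043333, so the payment is 362,000 × 0.0043333 / (1 − 1.0043333^−60) = $6,864.61.
Option B: at 4.70% the monthly rate is 0.0039167, so the payment is 362,000 × 0.0039167 / (1 − 1.0039167^−60) = $6,781.74.
Monthly savings = $6,864.61 − $6,781.74 = $82.87.
Break-even = $4,325.00 / $82.87 = 52.19 → 53 months.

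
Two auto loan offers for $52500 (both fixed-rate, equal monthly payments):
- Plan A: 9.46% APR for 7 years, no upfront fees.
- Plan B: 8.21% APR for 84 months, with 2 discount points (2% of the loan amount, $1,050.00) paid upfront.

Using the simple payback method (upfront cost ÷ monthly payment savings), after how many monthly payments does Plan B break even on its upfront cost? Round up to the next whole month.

32 months

Plan A: monthly rate = 9.46%/12 = 0.0078833; payment = 52,500 × 0.0078833 / (1 − (1+0.0078833)^−84) = $856.98.
Plan B: at 8.21% the monthly rate is 0.0068417, so the payment is 52,500 × 0.0068417 / (1 − 1.0068417^−84) = $823.78.
Monthly savings = $856.98 − $823.78 = $33.20.
Break-even = $1,050.00 / $33.20 = 31.63 → 32 months.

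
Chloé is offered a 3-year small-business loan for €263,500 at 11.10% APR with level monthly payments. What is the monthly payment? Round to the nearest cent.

Monthly rate = 11.1%/12 = 0.0092500; payment = 263,500 × 0.0092500 / (1 − (1+0.0092500)^−36) = €8,639.14.

€8,639.14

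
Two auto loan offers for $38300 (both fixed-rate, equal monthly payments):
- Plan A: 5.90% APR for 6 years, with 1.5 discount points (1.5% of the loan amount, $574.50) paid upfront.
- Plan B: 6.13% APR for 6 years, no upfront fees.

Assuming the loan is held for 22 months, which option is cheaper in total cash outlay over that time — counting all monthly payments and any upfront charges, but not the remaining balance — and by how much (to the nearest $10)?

Plan B by $480

Plan A: at 5.90% the monthly rate is 0.0049167, so the payment is 38,300 × 0.0049167 / (1 − 1.0049167^−72) = $632.94.
Plan B: at 6.13% the monthly rate is 0.0051083, so the payment is 38,300 × 0.0051083 / (1 − 1.0051083^−72) = $637.09.
Over 22 months: Plan A costs 22 × $632.94 + $574.50 = $14,499.18; Plan B costs 22 × $637.09 = $14,015.98.
Plan B is cheaper by $14,499.18 − $14,015.98 = $483.20.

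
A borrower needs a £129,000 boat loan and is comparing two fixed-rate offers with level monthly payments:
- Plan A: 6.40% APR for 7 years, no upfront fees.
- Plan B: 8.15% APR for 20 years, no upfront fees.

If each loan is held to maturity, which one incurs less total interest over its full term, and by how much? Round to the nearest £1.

Plan A by £101,475

Plan A: at 6.40% the monthly rate is 0.0053333, so the payment is 129,000 × 0.0053333 / (1 − 1.0053333^−84) = £1,909.34.
Total interest on Plan A = 84 × £1,909.34 − £129,000 = £31,384.56.
Plan B: at 8.15% the monthly rate is 0.0067917, so the payment is 129,000 × 0.0067917 / (1 − 1.0067917^−240) = £1,091.08.
Total interest on Plan B = 240 × £1,091.08 − £129,000 = £132,859.20.
Plan A is lower by £101,474.64.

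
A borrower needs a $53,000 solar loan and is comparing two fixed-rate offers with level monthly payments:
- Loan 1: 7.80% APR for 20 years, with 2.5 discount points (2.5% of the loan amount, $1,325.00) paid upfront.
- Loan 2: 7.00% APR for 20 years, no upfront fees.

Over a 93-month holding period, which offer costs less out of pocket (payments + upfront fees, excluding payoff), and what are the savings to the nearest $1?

Loan 1: monthly rate = 7.8%/12 = 0.0065000; payment = 53,000 × 0.0065000 / (1 − (1+0.0065000)^−240) = $436.74.
Loan 2: at 7.00% the monthly rate is 0.0058333, so the payment is 53,000 × 0.0058333 / (1 − 1.0058333^−240) = $410.91.
Over 93 months: Loan 1 costs 93 × $436.74 + $1,325.00 = $41,941.82; Loan 2 costs 93 × $410.91 = $38,214.63.
Loan 2 is cheaper by $41,941.82 − $38,214.63 = $3,727.19.

Loan 2 by $3,727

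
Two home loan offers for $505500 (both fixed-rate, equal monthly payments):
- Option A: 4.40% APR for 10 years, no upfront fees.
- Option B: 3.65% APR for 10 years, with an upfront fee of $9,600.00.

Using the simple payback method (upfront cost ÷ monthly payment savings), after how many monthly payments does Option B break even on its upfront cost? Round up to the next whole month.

54 months

Option A: at 4.40% the monthly rate is 0.0036667, so the payment is 505,500 × 0.0036667 / (1 − 1.0036667^−120) = $5,214.59.
Option B: at 3.65% the monthly rate is 0.0030417, so the payment is 505,500 × 0.0030417 / (1 − 1.0030417^−120) = $5,034.28.
Monthly savings = $5,214.59 − $5,034.28 = $180.31.
Break-even = $9,600.00 / $180.31 = 53.24 → 54 months.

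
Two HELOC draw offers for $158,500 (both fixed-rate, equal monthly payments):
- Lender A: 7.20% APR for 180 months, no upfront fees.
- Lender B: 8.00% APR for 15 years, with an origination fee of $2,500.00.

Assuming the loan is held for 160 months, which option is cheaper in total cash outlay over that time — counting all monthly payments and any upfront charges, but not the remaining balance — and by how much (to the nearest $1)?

Lender A by $14,066

Lender A: at 7.20% the monthly rate is 0.0060000, so the payment is 158,500 × 0.0060000 / (1 − 1.0060000^−180) = $1,442.42.
Lender B: monthly rate = 8%/12 = 0.0066667; payment = 158,500 × 0.0066667 / (1 − (1+0.0066667)^−180) = $1,514.71.
Over 160 months: Lender A costs 160 × $1,442.42 = $230,787.20; Lender B costs 160 × $1,514.71 + $2,500.00 = $244,853.60.
Lender A is cheaper by $244,853.60 − $230,787.20 = $14,066.40.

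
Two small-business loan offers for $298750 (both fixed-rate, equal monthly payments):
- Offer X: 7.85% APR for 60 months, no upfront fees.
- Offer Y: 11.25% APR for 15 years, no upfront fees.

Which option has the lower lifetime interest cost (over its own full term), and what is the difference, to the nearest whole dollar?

Offer X: monthly rate = 7.85%/12 = 0.0065417; payment = 298,750 × 0.0065417 / (1 − (1+0.0065417)^−60) = $6,036.15.
Total interest on Offer X = 60 × $6,036.15 − $298,750 = $63,419.00.
Offer Y: monthly rate = 11.25%/12 = 0.0093750; payment = 298,750 × 0.0093750 / (1 − (1+0.0093750)^−180) = $3,442.63.
Total interest on Offer Y = 180 × $3,442.63 − $298,750 = $320,923.40.
Offer X is lower by $257,504.40.

Offer X by $257,504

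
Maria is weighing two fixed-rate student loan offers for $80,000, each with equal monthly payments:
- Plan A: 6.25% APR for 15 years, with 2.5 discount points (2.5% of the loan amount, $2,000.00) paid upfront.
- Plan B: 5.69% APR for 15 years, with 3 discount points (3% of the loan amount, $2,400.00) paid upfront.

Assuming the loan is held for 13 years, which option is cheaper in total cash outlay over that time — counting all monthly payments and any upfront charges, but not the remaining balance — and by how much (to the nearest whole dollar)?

Plan A: monthly rate = 6.25%/12 = 0.0052083; payment = 80,000 × 0.0052083 / (1 − (1+0.0052083)^−180) = $685.94.
Plan B: monthly rate = 5.69%/12 = 0.0047417; payment = 80,000 × 0.0047417 / (1 − (1+0.0047417)^−180) = $661.76.
Over 156 months: Plan A costs 156 × $685.94 + $2,000.00 = $109,006.64; Plan B costs 156 × $661.76 + $2,400.00 = $105,634.56.
Plan B is cheaper by $109,006.64 − $105,634.56 = $3,372.08.

Plan B by $3,372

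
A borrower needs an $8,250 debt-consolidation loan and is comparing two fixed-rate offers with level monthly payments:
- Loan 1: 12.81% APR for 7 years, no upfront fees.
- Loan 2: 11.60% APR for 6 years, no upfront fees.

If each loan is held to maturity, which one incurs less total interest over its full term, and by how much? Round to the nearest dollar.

Loan 1: at 12.81% the monthly rate is 0.0106750, so the payment is 8,250 × 0.0106750 / (1 − 1.0106750^−84) = $149.23.
Total interest on Loan 1 = 84 × $149.23 − $8,250 = $4,285.32.
Loan 2: monthly rate = 11.6%/12 = 0.0096667; payment = 8,250 × 0.0096667 / (1 − (1+0.0096667)^−72) = $159.58.
Total interest on Loan 2 = 72 × $159.58 − $8,250 = $3,239.76.
Loan 2 is lower by $1,045.56.

Loan 2 by $1,046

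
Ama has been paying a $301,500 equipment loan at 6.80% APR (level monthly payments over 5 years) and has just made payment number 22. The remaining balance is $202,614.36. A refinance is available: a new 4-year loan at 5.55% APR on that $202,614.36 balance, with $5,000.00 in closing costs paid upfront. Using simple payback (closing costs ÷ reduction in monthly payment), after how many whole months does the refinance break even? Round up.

Current payment = 301,500 × 6.8%/12 / (1 − (1+0.0056667)^−60) = $5,941.65.
Refinanced payment = 202,614.36 × 0.0046250 / (1 − (1+0.0046250)^−48) = $4,716.71.
Monthly savings = $5,941.65 − $4,716.71 = $1,224.94.
Break-even = $5,000.00 / $1,224.94 = 4.08 → 5 months.

5 months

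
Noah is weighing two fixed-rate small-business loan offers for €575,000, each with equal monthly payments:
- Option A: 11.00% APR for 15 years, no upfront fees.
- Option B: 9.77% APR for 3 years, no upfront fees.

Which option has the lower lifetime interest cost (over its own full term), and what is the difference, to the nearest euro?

Option B by €510,680

Option A: at 11.00% the monthly rate is 0.0091667, so the payment is 575,000 × 0.0091667 / (1 − 1.0091667^−180) = €6,535.43.
Total interest on Option A = 180 × €6,535.43 − €575,000 = €601,377.40.
Option B: monthly rate = 9.77%/12 = 0.0081417; payment = 575,000 × 0.0081417 / (1 − (1+0.0081417)^−36) = €18,491.60.
Total interest on Option B = 36 × €18,491.60 − €575,000 = €90,697.60.
Option B is lower by €510,679.80.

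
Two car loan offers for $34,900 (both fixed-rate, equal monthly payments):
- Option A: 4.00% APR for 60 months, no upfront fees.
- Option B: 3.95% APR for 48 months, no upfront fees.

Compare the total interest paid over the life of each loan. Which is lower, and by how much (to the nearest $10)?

Option B by $780

Option A: monthly rate = 4%/12 = 0.0033333; payment = 34,900 × 0.0033333 / (1 − (1+0.0033333)^−60) = $642.74.
Total interest on Option A = 60 × $642.74 − $34,900 = $3,664.40.
Option B: at 3.95% the monthly rate is 0.0032917, so the payment is 34,900 × 0.0032917 / (1 − 1.0032917^−48) = $787.23.
Total interest on Option B = 48 × $787.23 − $34,900 = $2,887.04.
Option B is lower by $777.36.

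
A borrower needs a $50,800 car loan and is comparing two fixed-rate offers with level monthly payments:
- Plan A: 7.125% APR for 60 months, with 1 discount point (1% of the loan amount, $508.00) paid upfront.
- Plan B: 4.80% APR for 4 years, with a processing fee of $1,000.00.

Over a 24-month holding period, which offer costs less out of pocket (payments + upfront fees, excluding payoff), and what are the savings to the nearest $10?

Plan A by $4,250

Plan A: at 7.125% the monthly rate is 0.0059375, so the payment is 50,800 × 0.0059375 / (1 − 1.0059375^−60) = $1,008.90.
Plan B: monthly rate = 4.8%/12 = 0.0040000; payment = 50,800 × 0.0040000 / (1 − (1+0.0040000)^−48) = $1,165.29.
Over 24 months: Plan A costs 24 × $1,008.90 + $508.00 = $24,721.60; Plan B costs 24 × $1,165.29 + $1,000.00 = $28,966.96.
Plan A is cheaper by $28,966.96 − $24,721.60 = $4,245.36.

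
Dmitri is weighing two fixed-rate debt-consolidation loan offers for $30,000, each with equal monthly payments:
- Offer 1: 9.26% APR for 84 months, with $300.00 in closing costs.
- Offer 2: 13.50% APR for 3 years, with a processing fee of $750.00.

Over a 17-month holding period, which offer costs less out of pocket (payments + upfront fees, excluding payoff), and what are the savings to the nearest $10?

Offer 1 by $9,480

Offer 1: at 9.26% the monthly rate is 0.0077167, so the payment is 30,000 × 0.0077167 / (1 − 1.0077167^−84) = $486.64.
Offer 2: at 13.50% the monthly rate is 0.0112500, so the payment is 30,000 × 0.0112500 / (1 − 1.0112500^−36) = $1,018.06.
Over 17 months: Offer 1 costs 17 × $486.64 + $300.00 = $8,572.88; Offer 2 costs 17 × $1,018.06 + $750.00 = $18,057.02.
Offer 1 is cheaper by $18,057.02 − $8,572.88 = $9,484.14.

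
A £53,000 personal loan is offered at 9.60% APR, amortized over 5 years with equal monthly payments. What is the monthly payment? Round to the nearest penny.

Monthly rate = 9.6%/12 = 0.0080000; payment = 53,000 × 0.0080000 / (1 − (1+0.0080000)^−60) = £1,115.69.

£1,115.69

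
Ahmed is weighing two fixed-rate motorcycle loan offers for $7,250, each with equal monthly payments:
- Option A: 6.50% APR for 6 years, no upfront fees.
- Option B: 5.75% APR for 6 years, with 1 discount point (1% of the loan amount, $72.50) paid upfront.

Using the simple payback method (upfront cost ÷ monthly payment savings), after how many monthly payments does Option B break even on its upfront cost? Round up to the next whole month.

29 months

Option A: at 6.50% the monthly rate is 0.0054167, so the payment is 7,250 × 0.0054167 / (1 − 1.0054167^−72) = $121.87.
Option B: at 5.75% the monthly rate is 0.0047917, so the payment is 7,250 × 0.0047917 / (1 − 1.0047917^−72) = $119.30.
Monthly savings = $121.87 − $119.30 = $2.57.
Break-even = $72.50 / $2.57 = 28.21 → 29 months.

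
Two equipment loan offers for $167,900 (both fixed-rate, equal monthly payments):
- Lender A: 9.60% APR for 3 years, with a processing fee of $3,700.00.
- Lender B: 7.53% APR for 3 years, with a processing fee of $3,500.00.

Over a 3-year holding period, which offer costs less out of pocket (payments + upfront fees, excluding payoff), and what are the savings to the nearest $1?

Lender A: monthly rate = 9.6%/12 = 0.0080000; payment = 167,900 × 0.0080000 / (1 − (1+0.0080000)^−36) = $5,386.18.
Lender B: monthly rate = 7.53%/12 = 0.0062750; payment = 167,900 × 0.0062750 / (1 − (1+0.0062750)^−36) = $5,225.05.
Over 36 months: Lender A costs 36 × $5,386.18 + $3,700.00 = $197,602.48; Lender B costs 36 × $5,225.05 + $3,500.00 = $191,601.80.
Lender B is cheaper by $197,602.48 − $191,601.80 = $6,000.68.

Lender B by $6,001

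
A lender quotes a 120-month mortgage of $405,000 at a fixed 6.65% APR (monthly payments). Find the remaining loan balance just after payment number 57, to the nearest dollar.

With monthly rate i = 6.65%/12 = 0.0055417, the balance after k of n payments is P · [(1+i)^n − (1+i)^k] / [(1+i)^n − 1].
(1+0.0055417)^120 = 1.94092405 and (1+0.0055417)^57 = 1.37026340, so the balance is 405,000 × (1.94092405 − 1.37026340) / (1.94092405 − 1) = $245,628.29.

$245,628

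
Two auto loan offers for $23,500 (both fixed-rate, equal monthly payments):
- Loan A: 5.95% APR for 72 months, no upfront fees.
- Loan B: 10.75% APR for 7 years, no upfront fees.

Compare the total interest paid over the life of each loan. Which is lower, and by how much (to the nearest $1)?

Loan A by $5,539

Loan A: monthly rate = 5.95%/12 = 0.0049583; payment = 23,500 × 0.0049583 / (1 − (1+0.0049583)^−72) = $388.91.
Total interest on Loan A = 72 × $388.91 − $23,500 = $4,501.52.
Loan B: at 10.75% the monthly rate is 0.0089583, so the payment is 23,500 × 0.0089583 / (1 − 1.0089583^−84) = $399.29.
Total interest on Loan B = 84 × $399.29 − $23,500 = $10,040.36.
Loan A is lower by $5,538.84.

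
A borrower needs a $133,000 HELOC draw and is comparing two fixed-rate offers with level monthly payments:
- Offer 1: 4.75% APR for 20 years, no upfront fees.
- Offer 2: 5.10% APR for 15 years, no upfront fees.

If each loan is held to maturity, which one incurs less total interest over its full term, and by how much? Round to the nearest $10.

Offer 2 by $15,710

Offer 1: at 4.75% the monthly rate is 0.0039583, so the payment is 133,000 × 0.0039583 / (1 − 1.0039583^−240) = $859.48.
Total interest on Offer 1 = 240 × $859.48 − $133,000 = $73,275.20.
Offer 2: monthly rate = 5.1%/12 = 0.0042500; payment = 133,000 × 0.0042500 / (1 − (1+0.0042500)^−180) = $1,058.70.
Total interest on Offer 2 = 180 × $1,058.70 − $133,000 = $57,566.00.
Offer 2 is lower by $15,709.20.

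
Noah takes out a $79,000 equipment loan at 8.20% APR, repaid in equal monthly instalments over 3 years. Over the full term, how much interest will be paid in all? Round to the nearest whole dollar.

$10,383

Monthly rate = 8.2%/12 = 0.0068333; payment = 79,000 × 0.0068333 / (1 − (1+0.0068333)^−36) = $2,482.87.
Total paid = 36 × $2,482.87 = $89,383.32; interest = $89,383.32 − $79,000 = $10,383.32.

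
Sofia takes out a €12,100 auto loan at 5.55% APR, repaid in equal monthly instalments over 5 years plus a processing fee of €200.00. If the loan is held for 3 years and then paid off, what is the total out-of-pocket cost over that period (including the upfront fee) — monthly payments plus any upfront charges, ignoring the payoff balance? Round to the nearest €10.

At 5.55% the monthly rate is 0.0046250, so the payment is 12,100 × 0.0046250 / (1 − 1.0046250^−60) = €231.40.
Total outlay = 36 × €231.40 + €200.00 = €8,530.40.

€8,530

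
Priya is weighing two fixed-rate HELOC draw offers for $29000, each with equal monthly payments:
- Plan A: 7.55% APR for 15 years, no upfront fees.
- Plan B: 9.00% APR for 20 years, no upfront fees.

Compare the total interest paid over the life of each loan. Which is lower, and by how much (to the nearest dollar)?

Plan A by $14,082

Plan A: monthly rate = 7.55%/12 = 0.0062917; payment = 29,000 × 0.0062917 / (1 − (1+0.0062917)^−180) = $269.66.
Total interest on Plan A = 180 × $269.66 − $29,000 = $19,538.80.
Plan B: monthly rate = 9%/12 = 0.0075000; payment = 29,000 × 0.0075000 / (1 − (1+0.0075000)^−240) = $260.92.
Total interest on Plan B = 240 × $260.92 − $29,000 = $33,620.80.
Plan A is lower by $14,082.00.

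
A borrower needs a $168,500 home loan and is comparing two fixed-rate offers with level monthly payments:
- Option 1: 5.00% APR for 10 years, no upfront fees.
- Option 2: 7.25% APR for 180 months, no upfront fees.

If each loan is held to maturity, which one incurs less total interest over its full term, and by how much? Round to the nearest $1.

Option 1 by $62,407

Option 1: monthly rate = 5%/12 = 0.0041667; payment = 168,500 × 0.0041667 / (1 − (1+0.0041667)^−120) = $1,787.20.
Total interest on Option 1 = 120 × $1,787.20 − $168,500 = $45,964.00.
Option 2: at 7.25% the monthly rate is 0.0060417, so the payment is 168,500 × 0.0060417 / (1 − 1.0060417^−180) = $1,538.17.
Total interest on Option 2 = 180 × $1,538.17 − $168,500 = $108,370.60.
Option 1 is lower by $62,406.60.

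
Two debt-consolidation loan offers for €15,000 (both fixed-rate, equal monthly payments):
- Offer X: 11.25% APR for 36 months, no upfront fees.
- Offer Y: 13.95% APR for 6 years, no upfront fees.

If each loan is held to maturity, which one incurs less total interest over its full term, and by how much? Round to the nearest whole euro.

Offer X: at 11.25% the monthly rate is 0.0093750, so the payment is 15,000 × 0.0093750 / (1 − 1.0093750^−36) = €492.86.
Total interest on Offer X = 36 × €492.86 − €15,000 = €2,742.96.
Offer Y: monthly rate = 13.95%/12 = 0.0116250; payment = 15,000 × 0.0116250 / (1 − (1+0.0116250)^−72) = €308.68.
Total interest on Offer Y = 72 × €308.68 − €15,000 = €7,224.96.
Offer X is lower by €4,482.00.

Offer X by €4,482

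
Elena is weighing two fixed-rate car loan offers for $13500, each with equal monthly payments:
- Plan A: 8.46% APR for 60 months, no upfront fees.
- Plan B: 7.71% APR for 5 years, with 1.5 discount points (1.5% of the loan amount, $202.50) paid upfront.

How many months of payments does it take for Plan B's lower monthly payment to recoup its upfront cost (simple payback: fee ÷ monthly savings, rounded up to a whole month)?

42 months

Plan A: at 8.46% the monthly rate is 0.0070500, so the payment is 13,500 × 0.0070500 / (1 − 1.0070500^−60) = $276.71.
Plan B: monthly rate = 7.71%/12 = 0.0064250; payment = 13,500 × 0.0064250 / (1 − (1+0.0064250)^−60) = $271.86.
Monthly savings = $276.71 − $271.86 = $4.85.
Break-even = $202.50 / $4.85 = 41.75 → 42 months.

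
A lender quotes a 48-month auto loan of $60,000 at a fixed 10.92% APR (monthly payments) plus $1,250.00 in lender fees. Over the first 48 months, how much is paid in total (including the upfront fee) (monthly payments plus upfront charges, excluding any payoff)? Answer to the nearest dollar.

Monthly rate = 10.92%/12 = 0.0091000; payment = 60,000 × 0.0091000 / (1 − (1+0.0091000)^−48) = $1,548.40.
Total outlay = 48 × $1,548.40 + $1,250.00 = $75,573.20.

$75,573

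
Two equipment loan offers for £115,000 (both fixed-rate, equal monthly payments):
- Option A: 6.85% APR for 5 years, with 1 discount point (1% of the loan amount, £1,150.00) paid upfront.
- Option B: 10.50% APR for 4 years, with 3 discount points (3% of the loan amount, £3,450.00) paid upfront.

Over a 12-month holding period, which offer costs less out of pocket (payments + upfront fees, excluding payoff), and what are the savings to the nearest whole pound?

Option A: monthly rate = 6.85%/12 = 0.0057083; payment = 115,000 × 0.0057083 / (1 − (1+0.0057083)^−60) = £2,269.01.
Option B: at 10.50% the monthly rate is 0.0087500, so the payment is 115,000 × 0.0087500 / (1 − 1.0087500^−48) = £2,944.39.
Over 12 months: Option A costs 12 × £2,269.01 + £1,150.00 = £28,378.12; Option B costs 12 × £2,944.39 + £3,450.00 = £38,782.68.
Option A is cheaper by £38,782.68 − £28,378.12 = £10,404.56.

Option A by £10,405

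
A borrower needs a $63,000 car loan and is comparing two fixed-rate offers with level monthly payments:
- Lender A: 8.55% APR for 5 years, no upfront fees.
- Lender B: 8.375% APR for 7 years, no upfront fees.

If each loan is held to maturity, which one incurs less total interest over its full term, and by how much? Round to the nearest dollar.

Lender A: at 8.55% the monthly rate is 0.0071250, so the payment is 63,000 × 0.0071250 / (1 − 1.0071250^−60) = $1,294.06.
Total interest on Lender A = 60 × $1,294.06 − $63,000 = $14,643.60.
Lender B: at 8.375% the monthly rate is 0.0069792, so the payment is 63,000 × 0.0069792 / (1 − 1.0069792^−84) = $993.74.
Total interest on Lender B = 84 × $993.74 − $63,000 = $20,474.16.
Lender A is lower by $5,830.56.

Lender A by $5,831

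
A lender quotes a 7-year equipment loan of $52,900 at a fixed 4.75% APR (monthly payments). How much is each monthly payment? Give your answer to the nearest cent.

$741.49

Monthly rate = 4.75%/12 = 0.0039583; payment = 52,900 × 0.0039583 / (1 − (1+0.0039583)^−84) = $741.49.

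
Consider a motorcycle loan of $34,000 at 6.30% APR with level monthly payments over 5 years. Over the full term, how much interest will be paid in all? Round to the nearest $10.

$5,720

Monthly rate = 6.3%/12 = 0.0052500; payment = 34,000 × 0.0052500 / (1 − (1+0.0052500)^−60) = $662.07.
Total paid = 60 × $662.07 = $39,724.20; interest = $39,724.20 − $34,000 = $5,724.20.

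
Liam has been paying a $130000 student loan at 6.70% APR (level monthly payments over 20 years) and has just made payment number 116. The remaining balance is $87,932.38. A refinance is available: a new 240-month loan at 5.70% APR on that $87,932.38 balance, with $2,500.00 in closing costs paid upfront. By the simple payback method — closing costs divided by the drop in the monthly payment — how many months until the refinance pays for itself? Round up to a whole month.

7 months

Current payment = 130,000 × 6.7%/12 / (1 − (1+0.0055833)^−240) = $984.61.
Refinanced payment = 87,932.38 × 0.0047500 / (1 − (1+0.0047500)^−240) = $614.85.
Monthly savings = $984.61 − $614.85 = $369.76.
Break-even = $2,500.00 / $369.76 = 6.76 → 7 months.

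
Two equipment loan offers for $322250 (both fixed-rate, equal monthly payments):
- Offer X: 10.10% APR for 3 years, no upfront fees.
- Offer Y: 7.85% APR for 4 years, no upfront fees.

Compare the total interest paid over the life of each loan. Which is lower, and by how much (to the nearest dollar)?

Offer X by $1,654

Offer X: at 10.10% the monthly rate is 0.0084167, so the payment is 322,250 × 0.0084167 / (1 − 1.0084167^−36) = $10,413.24.
Total interest on Offer X = 36 × $10,413.24 − $322,250 = $52,626.64.
Offer Y: at 7.85% the monthly rate is 0.0065417, so the payment is 322,250 × 0.0065417 / (1 − 1.0065417^−48) = $7,844.39.
Total interest on Offer Y = 48 × $7,844.39 − $322,250 = $54,280.72.
Offer X is lower by $1,654.08.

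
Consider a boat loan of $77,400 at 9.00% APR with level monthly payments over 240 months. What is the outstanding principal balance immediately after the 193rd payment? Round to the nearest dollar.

$27,498

With monthly rate i = 9%/12 = 0.0075000, the balance after k of n payments is P · [(1+i)^n − (1+i)^k] / [(1+i)^n − 1].
(1+0.0075000)^240 = 6.00915152 and (1+0.0075000)^193 = 4.22956379, so the balance is 77,400 × (6.00915152 − 4.22956379) / (6.00915152 − 1) = $27,497.69.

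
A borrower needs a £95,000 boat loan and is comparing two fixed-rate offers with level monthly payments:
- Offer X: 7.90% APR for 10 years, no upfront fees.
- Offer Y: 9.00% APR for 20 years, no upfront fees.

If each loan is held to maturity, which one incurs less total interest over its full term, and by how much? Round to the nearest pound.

Offer X: monthly rate = 7.9%/12 = 0.0065833; payment = 95,000 × 0.0065833 / (1 − (1+0.0065833)^−120) = £1,147.60.
Total interest on Offer X = 120 × £1,147.60 − £95,000 = £42,712.00.
Offer Y: at 9.00% the monthly rate is 0.0075000, so the payment is 95,000 × 0.0075000 / (1 − 1.0075000^−240) = £854.74.
Total interest on Offer Y = 240 × £854.74 − £95,000 = £110,137.60.
Offer X is lower by £67,425.60.

Offer X by £67,426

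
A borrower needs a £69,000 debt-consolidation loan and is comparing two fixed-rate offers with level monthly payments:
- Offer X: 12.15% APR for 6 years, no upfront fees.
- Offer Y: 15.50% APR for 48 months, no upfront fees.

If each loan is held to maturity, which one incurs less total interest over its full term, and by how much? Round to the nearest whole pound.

Offer Y by £4,496

Offer X: monthly rate = 12.15%/12 = 0.0101250; payment = 69,000 × 0.0101250 / (1 − (1+0.0101250)^−72) = £1,354.35.
Total interest on Offer X = 72 × £1,354.35 − £69,000 = £28,513.20.
Offer Y: at 15.50% the monthly rate is 0.0129167, so the payment is 69,000 × 0.0129167 / (1 − 1.0129167^−48) = £1,937.86.
Total interest on Offer Y = 48 × £1,937.86 − £69,000 = £24,017.28.
Offer Y is lower by £4,495.92.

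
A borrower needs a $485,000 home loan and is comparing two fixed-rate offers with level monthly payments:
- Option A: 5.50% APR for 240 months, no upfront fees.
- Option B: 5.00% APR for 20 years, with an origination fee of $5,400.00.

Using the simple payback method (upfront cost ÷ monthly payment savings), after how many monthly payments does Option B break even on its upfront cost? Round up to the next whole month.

Option A: at 5.50% the monthly rate is 0.0045833, so the payment is 485,000 × 0.0045833 / (1 − 1.0045833^−240) = $3,336.25.
Option B: monthly rate = 5%/12 = 0.0041667; payment = 485,000 × 0.0041667 / (1 − (1+0.0041667)^−240) = $3,200.79.
Monthly savings = $3,336.25 − $3,200.79 = $135.46.
Break-even = $5,400.00 / $135.46 = 39.86 → 40 months.

40 months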